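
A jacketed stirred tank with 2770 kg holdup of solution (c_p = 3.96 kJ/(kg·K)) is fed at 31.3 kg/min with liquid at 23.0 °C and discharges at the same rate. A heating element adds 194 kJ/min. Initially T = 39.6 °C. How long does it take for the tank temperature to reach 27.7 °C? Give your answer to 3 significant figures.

Heat balance on the well-mixed liquid: M c_p dT/dt = ṁ c_p (T_in − T) + 194.
τ = M/ṁ = 88.498 min; T_ss = T_in + Q̇/(ṁ c_p) = 24.565 °C.
T(t) = T_ss + (T₀ − T_ss) e^(−t/τ). Set T = 27.7:
e^(−t/τ) = (27.7 − 24.565)/(39.6 − 24.565) = 0.20850
t = −88.498 · ln(0.20850) = 138.75 min.

139 min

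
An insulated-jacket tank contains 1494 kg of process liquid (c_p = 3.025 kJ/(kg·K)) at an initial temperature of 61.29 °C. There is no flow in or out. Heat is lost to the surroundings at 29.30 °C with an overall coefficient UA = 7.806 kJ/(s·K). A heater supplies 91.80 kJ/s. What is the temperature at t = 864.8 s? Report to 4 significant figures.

45.60 °C

Lumped-capacitance energy balance: M c_p dT/dt = UA(T_amb − T) + Q̇.
dT/dt = (T_ss − T)/τ with T_ss = T_amb + Q̇/UA = 29.30 + 91.80/7.806 = 41.0602 °C, τ = M c_p/UA = 1494·3.025/7.806 = 578.958 s.
Solution: T(t) = T_ss + (T₀ − T_ss) e^(−t/τ).
T(864.8) = 41.0602 + (20.2298)·0.224537 = 45.6025 °C.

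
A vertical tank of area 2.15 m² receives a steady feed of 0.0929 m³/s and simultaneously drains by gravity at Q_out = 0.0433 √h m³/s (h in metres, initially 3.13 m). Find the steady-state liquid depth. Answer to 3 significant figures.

4.60 m

A dh/dt = Q_in − 0.0433 √h. Steady state requires inflow = outflow:
Q_in = 0.0433 √h_ss ⇒ √h_ss = 0.0929/0.0433 = 2.1455.
h_ss = 2.1455² = 4.6032 m. (Since h₀ = 3.13 m < h_ss, the level will rise toward this value.)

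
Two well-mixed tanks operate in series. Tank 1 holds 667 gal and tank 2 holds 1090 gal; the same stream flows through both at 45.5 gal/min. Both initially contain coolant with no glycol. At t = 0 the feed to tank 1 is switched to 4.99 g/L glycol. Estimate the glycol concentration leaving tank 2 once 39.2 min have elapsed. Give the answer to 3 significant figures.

Species balance on tank i: dCᵢ/dt = (Cᵢ₋₁ − Cᵢ)/τᵢ with τᵢ = Vᵢ/Q.
τ₁ = 667/45.5 = 14.659 min; τ₂ = 1090/45.5 = 23.956 min.
Solving the cascade with C₁(0)=C₂(0)=0 gives C₂(t) = C_in[1 − (τ₁ e^(−t/τ₁) − τ₂ e^(−t/τ₂))/(τ₁ − τ₂)].
At t = 39.2: e^(−t/τ₁) = 0.068971, e^(−t/τ₂) = 0.19469.
C₂ = 4.99·[1 − (14.659·0.068971 − 23.956·0.19469)/(-9.2967)] = 4.99·0.60706 = 3.0293 g/L.

3.03 g/L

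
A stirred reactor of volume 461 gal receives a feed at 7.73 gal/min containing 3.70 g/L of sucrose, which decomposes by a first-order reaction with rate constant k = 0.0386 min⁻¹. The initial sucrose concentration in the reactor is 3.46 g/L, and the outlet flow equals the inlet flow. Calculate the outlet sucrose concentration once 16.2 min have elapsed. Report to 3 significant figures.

V dC/dt = Q(C_in − C) − k V C.
dC/dt = (Q/V) C_in − (Q/V + k) C; effective rate a = Q/V + k = 0.016768 + 0.0386 = 0.055368 min⁻¹.
C_ss = Q C_in/(Q + kV) = 1.1205 g/L; C(t) = C_ss + (C₀ − C_ss) e^(−a t).
C(16.2) = 1.1205 + (2.3395)·e^(−0.055368·16.2) = 1.1205 + (2.3395)·0.40781 = 2.0746 g/L.

2.07 g/L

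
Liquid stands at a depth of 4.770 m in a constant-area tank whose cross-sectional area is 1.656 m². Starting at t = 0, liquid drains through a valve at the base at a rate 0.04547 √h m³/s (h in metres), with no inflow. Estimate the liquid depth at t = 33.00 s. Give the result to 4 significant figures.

With no inflow, A dh/dt = −0.04547 √h.
∫ h^(−1/2) dh = −(0.04547/A) ∫ dt, giving 2√h = 2√h₀ − (0.04547/A) t.
√h = √4.770 − 0.04547·33.00/(2·1.656) = 2.18403 − 0.453053 = 1.73098.
h = 1.73098² = 2.99629 m.

2.996 m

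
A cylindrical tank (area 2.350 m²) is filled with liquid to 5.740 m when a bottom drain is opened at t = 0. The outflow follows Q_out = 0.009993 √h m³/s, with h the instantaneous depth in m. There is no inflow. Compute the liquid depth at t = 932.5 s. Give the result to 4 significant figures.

Mass balance (ρ constant): A dh/dt = −0.009993 √h.
Separate and integrate: 2(√h − √h₀) = −(0.009993/A) t.
√h = √5.740 − 0.009993·932.5/(2·2.350) = 2.39583 − 1.98265 = 0.413176.
h = 0.413176² = 0.170714 m.

0.1707 m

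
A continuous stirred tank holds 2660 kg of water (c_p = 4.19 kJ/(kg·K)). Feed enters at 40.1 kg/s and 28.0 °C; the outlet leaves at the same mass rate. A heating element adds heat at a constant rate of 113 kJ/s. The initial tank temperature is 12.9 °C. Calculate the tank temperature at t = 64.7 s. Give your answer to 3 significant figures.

22.7 °C

M c_p dT/dt = ṁ c_p (T_in − T) + Q̇.
Rearrange: dT/dt = (T_ss − T)/τ with τ = M/ṁ = 66.334 s and T_ss = T_in + Q̇/(ṁ c_p) = 28.673 °C.
This is linear first-order; T(t) = T_ss + (T₀ − T_ss) e^(−t/τ).
T(64.7) = 28.673 + (-15.773)·e^(−64.7/66.334) = 28.673 + (-15.773)·0.37705 = 22.725 °C.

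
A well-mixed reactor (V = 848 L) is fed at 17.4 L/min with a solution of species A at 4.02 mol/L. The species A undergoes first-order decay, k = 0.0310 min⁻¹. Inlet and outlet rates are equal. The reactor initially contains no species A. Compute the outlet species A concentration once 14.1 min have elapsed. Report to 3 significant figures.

V dC/dt = Q(C_in − C) − k V C.
dC/dt = (Q/V) C_in − (Q/V + k) C; effective rate a = Q/V + k = 0.020519 + 0.0310 = 0.051519 min⁻¹.
C_ss = Q C_in/(Q + kV) = 1.6011 mol/L; C(t) = C_ss + (C₀ − C_ss) e^(−a t).
C(14.1) = 1.6011 + (-1.6011)·e^(−0.051519·14.1) = 1.6011 + (-1.6011)·0.48364 = 0.82674 mol/L.

0.827 mol/L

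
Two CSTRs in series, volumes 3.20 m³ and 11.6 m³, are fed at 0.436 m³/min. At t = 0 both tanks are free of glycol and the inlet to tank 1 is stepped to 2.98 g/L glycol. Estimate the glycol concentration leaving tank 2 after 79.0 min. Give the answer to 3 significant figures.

2.77 g/L

Each tank obeys Vᵢ dCᵢ/dt = Q(Cᵢ₋₁ − Cᵢ), so τᵢ = Vᵢ/Q.
τ₁ = 3.20/0.436 = 7.3394 min; τ₂ = 11.6/0.436 = 26.606 min.
Solving the cascade with C₁(0)=C₂(0)=0 gives C₂(t) = C_in[1 − (τ₁ e^(−t/τ₁) − τ₂ e^(−t/τ₂))/(τ₁ − τ₂)].
At t = 79.0: e^(−t/τ₁) = 2.1153e-05, e^(−t/τ₂) = 0.051339.
C₂ = 2.98·[1 − (7.3394·2.1153e-05 − 26.606·0.051339)/(-19.266)] = 2.98·0.92911 = 2.7688 g/L.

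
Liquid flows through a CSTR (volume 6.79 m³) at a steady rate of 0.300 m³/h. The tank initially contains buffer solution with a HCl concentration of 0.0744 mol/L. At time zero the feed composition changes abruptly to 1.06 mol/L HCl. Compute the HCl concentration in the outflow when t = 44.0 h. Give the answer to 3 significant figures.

0.919 mol/L

Unsteady species balance (constant V, well mixed): V dC/dt = Q(C_in − C).
Time constant τ = V/Q = 6.79/0.300 = 22.633 h.
This is linear first-order; C(t) = C_in + (C₀ − C_in) e^(−t/τ).
C(44.0) = 1.06 + (0.0744 − 1.06)·e^(−44.0/22.633) = 1.06 + (-0.98560)·0.14313 = 0.91894 mol/L.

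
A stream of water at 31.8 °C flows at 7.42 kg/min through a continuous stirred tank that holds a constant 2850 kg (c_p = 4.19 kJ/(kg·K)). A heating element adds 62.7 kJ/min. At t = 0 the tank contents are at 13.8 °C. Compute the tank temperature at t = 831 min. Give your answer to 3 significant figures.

First-law balance (no shaft work): M c_p dT/dt = ṁ c_p (T_in − T) + 62.7.
Rearrange: dT/dt = (T_ss − T)/τ with τ = M/ṁ = 384.10 min and T_ss = T_in + Q̇/(ṁ c_p) = 33.817 °C.
T approaches T_ss exponentially: T(t) = T_ss + (T₀ − T_ss) e^(−t/τ).
T(831) = 33.817 + (-20.017)·e^(−831/384.10) = 33.817 + (-20.017)·0.11492 = 31.516 °C.

31.5 °C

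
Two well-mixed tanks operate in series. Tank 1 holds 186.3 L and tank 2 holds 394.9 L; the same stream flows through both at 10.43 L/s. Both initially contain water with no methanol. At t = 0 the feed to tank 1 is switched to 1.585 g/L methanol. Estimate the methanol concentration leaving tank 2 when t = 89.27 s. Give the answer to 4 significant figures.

Time constants: τᵢ = Vᵢ/Q for each well-mixed tank.
τ₁ = 186.3/10.43 = 17.8619 s; τ₂ = 394.9/10.43 = 37.8619 s.
Tank 1: C₁ = C_in(1 − e^(−t/τ₁)). Tank 2 (τ₁ ≠ τ₂): C₂ = C_in[1 − (τ₁ e^(−t/τ₁) − τ₂ e^(−t/τ₂))/(τ₁ − τ₂)].
At t = 89.27: e^(−t/τ₁) = 0.00675293, e^(−t/τ₂) = 0.0946304.
C₂ = 1.585·[1 − (17.8619·0.00675293 − 37.8619·0.0946304)/(-20.0000)] = 1.585·0.826887 = 1.31062 g/L.

1.311 g/L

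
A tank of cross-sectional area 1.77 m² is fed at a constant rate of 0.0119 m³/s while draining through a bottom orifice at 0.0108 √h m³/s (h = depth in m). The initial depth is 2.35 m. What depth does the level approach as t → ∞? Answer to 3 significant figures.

A dh/dt = Q_in − 0.0108 √h. Steady state requires inflow = outflow:
Q_in = 0.0108 √h_ss ⇒ √h_ss = 0.0119/0.0108 = 1.1019.
h_ss = 1.1019² = 1.2141 m. (Since h₀ = 2.35 m > h_ss, the level will fall toward this value.)

1.21 m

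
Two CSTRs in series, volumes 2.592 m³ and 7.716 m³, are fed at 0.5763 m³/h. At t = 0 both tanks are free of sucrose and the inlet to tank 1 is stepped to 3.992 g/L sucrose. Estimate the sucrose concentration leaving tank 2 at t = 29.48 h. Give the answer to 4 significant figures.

3.330 g/L

Species balance on tank i: dCᵢ/dt = (Cᵢ₋₁ − Cᵢ)/τᵢ with τᵢ = Vᵢ/Q.
τ₁ = 2.592/0.5763 = 4.49766 h; τ₂ = 7.716/0.5763 = 13.3889 h.
Solving the cascade with C₁(0)=C₂(0)=0 gives C₂(t) = C_in[1 − (τ₁ e^(−t/τ₁) − τ₂ e^(−t/τ₂))/(τ₁ − τ₂)].
At t = 29.48: e^(−t/τ₁) = 0.00142366, e^(−t/τ₂) = 0.110601.
C₂ = 3.992·[1 − (4.49766·0.00142366 − 13.3889·0.110601)/(-8.89120)] = 3.992·0.834172 = 3.33001 g/L.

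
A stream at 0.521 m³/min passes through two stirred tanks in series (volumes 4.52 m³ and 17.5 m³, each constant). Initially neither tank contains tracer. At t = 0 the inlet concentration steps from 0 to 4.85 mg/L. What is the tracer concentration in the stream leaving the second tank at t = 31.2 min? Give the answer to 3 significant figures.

Species balance on tank i: dCᵢ/dt = (Cᵢ₋₁ − Cᵢ)/τᵢ with τᵢ = Vᵢ/Q.
τ₁ = 4.52/0.521 = 8.6756 min; τ₂ = 17.5/0.521 = 33.589 min.
Solving the cascade with C₁(0)=C₂(0)=0 gives C₂(t) = C_in[1 − (τ₁ e^(−t/τ₁) − τ₂ e^(−t/τ₂))/(τ₁ − τ₂)].
At t = 31.2: e^(−t/τ₁) = 0.027425, e^(−t/τ₂) = 0.39500.
C₂ = 4.85·[1 − (8.6756·0.027425 − 33.589·0.39500)/(-24.914)] = 4.85·0.47700 = 2.3134 mg/L.

2.31 mg/L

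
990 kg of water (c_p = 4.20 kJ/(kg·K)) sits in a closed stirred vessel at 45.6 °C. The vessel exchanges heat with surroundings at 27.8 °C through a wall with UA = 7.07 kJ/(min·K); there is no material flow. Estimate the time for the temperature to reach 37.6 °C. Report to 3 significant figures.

First-law balance (no shaft work): M c_p dT/dt = −UA(T − T_amb).
τ = M c_p/UA = 588.12 min; T_ss = T_amb = 27.800 °C.
T(t) = T_ss + (T₀ − T_ss)e^(−t/τ); set T = 37.6:
t = −τ ln[(T − T_ss)/(T₀ − T_ss)] = −588.12 · ln(0.55056) = 351.00 min.

351 min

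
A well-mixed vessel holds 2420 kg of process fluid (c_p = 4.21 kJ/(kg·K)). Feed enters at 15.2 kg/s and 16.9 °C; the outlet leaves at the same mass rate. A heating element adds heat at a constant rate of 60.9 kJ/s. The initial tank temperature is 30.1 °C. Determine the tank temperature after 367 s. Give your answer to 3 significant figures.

M c_p dT/dt = ṁ c_p (T_in − T) + Q̇.
Rearrange: dT/dt = (T_ss − T)/τ with τ = M/ṁ = 159.21 s and T_ss = T_in + Q̇/(ṁ c_p) = 17.852 °C.
This is linear first-order; T(t) = T_ss + (T₀ − T_ss) e^(−t/τ).
T(367) = 17.852 + (12.248)·e^(−367/159.21) = 17.852 + (12.248)·0.099746 = 19.073 °C.

19.1 °C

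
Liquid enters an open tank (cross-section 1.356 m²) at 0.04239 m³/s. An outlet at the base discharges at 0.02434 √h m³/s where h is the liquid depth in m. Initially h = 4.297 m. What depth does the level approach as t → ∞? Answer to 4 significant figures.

A dh/dt = Q_in − 0.02434 √h. Steady state requires inflow = outflow:
Q_in = 0.02434 √h_ss ⇒ √h_ss = 0.04239/0.02434 = 1.74158.
h_ss = 1.74158² = 3.03309 m. (Since h₀ = 4.297 m > h_ss, the level will fall toward this value.)

3.033 m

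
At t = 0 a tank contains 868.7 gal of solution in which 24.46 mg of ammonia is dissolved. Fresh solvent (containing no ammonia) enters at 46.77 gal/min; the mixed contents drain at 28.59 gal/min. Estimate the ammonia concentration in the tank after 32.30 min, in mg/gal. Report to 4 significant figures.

Let m(t) be the amount of ammonia. Volume: V(t) = V₀ + (Q_in − Q_out) t = 868.7 + 18.1800 t; V(32.30) = 1455.91 gal.
Solute balance: dm/dt = 0 − Q_out C = −Q_out m/V(t).
Separate: dm/m = −Q_out dt/V(t) ⇒ ln(m/m₀) = −(Q_out/(Q_in−Q_out)) ln(V/V₀).
m = m₀ (V₀/V)^(Q_out/(Q_in−Q_out)) = 24.46 × (868.7/1455.91)^(1.57261) = 10.8586 mg.
C = m/V = 10.8586/1455.91 = 0.00745828 mg/gal.

0.007458 mg/gal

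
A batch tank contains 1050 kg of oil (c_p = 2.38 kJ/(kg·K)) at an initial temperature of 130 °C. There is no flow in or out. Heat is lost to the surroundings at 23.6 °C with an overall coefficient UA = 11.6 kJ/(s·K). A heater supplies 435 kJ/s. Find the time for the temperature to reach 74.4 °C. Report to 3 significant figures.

354 s

M c_p dT/dt = −UA(T − T_amb) + Q̇.
τ = M c_p/UA = 215.43 s; T_ss = T_amb + Q̇/UA = 23.6 + 435/11.6 = 61.100 °C.
T(t) = T_ss + (T₀ − T_ss)e^(−t/τ); set T = 74.4:
t = −τ ln[(T − T_ss)/(T₀ − T_ss)] = −215.43 · ln(0.19303) = 354.36 s.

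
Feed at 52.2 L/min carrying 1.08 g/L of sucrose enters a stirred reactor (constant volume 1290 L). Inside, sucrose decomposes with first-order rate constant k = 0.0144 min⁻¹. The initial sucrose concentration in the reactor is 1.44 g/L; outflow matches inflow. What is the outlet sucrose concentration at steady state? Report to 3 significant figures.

V dC/dt = Q(C_in − C) − k V C.
Steady state (dC/dt = 0): C_ss = Q C_in/(Q + kV) = C_in/(1 + kV/Q).
C_ss = 52.2·1.08/(52.2 + 0.0144·1290) = 56.376/70.776 = 0.79654 g/L.

0.797 g/L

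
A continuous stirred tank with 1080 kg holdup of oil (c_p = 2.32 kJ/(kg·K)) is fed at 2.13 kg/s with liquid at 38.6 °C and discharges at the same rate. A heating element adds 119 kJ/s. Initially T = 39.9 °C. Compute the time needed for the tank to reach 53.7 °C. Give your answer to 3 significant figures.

472 s

Energy balance: M c_p dT/dt = ṁ c_p (T_in − T) + 119.
τ = M/ṁ = 507.04 s; T_ss = T_in + Q̇/(ṁ c_p) = 62.681 °C.
T(t) = T_ss + (T₀ − T_ss) e^(−t/τ). Set T = 53.7:
e^(−t/τ) = (53.7 − 62.681)/(39.9 − 62.681) = 0.39424
t = −507.04 · ln(0.39424) = 471.95 s.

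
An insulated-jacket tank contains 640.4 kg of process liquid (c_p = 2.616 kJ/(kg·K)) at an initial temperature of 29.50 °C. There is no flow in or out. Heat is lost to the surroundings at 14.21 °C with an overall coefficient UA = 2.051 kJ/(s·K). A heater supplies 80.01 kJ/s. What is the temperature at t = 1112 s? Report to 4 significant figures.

Lumped-capacitance energy balance: M c_p dT/dt = UA(T_amb − T) + Q̇.
dT/dt = (T_ss − T)/τ with T_ss = T_amb + Q̇/UA = 14.21 + 80.01/2.051 = 53.2202 °C, τ = M c_p/UA = 640.4·2.616/2.051 = 816.814 s.
Integrating: T(t) = T_ss + (T₀ − T_ss) e^(−t/τ).
T(1112) = 53.2202 + (-23.7202)·0.256305 = 47.1406 °C.

47.14 °C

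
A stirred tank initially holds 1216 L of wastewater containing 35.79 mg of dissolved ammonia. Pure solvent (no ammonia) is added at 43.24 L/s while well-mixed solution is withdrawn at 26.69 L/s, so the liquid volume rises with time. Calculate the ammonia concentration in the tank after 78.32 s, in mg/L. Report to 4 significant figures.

Total volume: dV/dt = Q_in − Q_out = 16.5500 L/s, so V(t) = 1216 + 16.5500 t and V(78.32) = 2512.20 L.
Species balance (pure solvent in): dm/dt = −Q_out · m/V(t).
dm/m = −Q_out dt/(V₀ + 16.5500 t); integrating gives ln(m/m₀) = −(Q_out/(Q_in−Q_out)) ln(V/V₀).
m = m₀ (V₀/V)^(Q_out/(Q_in−Q_out)) = 35.79 × (1216/2512.20)^(1.61269) = 11.1063 mg.
C = m/V = 11.1063/2512.20 = 0.00442097 mg/L.

0.004421 mg/L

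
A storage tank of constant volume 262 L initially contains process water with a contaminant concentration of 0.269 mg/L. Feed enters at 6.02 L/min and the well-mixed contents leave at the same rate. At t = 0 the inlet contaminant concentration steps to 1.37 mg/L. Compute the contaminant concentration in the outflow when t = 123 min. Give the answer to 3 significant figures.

1.30 mg/L

Species balance on the tank: V dC/dt = Q(C_in − C).
Rewrite as dC/dt + C/τ = C_in/τ, τ = V/Q = 43.522 min.
Integrating: C(t) = C_in + (C₀ − C_in) e^(−t/τ).
C(123) = 1.37 + (0.269 − 1.37)·e^(−123/43.522) = 1.37 + (-1.1010)·0.059239 = 1.3048 mg/L.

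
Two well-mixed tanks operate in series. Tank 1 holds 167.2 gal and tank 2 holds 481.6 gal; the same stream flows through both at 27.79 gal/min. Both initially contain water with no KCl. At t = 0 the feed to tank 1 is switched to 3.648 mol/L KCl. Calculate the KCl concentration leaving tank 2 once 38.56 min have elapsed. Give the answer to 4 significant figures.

Species balance on tank i: dCᵢ/dt = (Cᵢ₋₁ − Cᵢ)/τᵢ with τᵢ = Vᵢ/Q.
τ₁ = 167.2/27.79 = 6.01655 min; τ₂ = 481.6/27.79 = 17.3300 min.
Solving the cascade with C₁(0)=C₂(0)=0 gives C₂(t) = C_in[1 − (τ₁ e^(−t/τ₁) − τ₂ e^(−t/τ₂))/(τ₁ − τ₂)].
At t = 38.56: e^(−t/τ₁) = 0.00164669, e^(−t/τ₂) = 0.108062.
C₂ = 3.648·[1 − (6.01655·0.00164669 − 17.3300·0.108062)/(-11.3134)] = 3.648·0.835345 = 3.04734 mol/L.

3.047 mol/L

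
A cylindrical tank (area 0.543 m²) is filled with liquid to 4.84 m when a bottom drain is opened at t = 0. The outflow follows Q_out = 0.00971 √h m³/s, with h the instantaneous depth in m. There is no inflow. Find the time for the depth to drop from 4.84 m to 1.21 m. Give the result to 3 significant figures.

123 s

Volume balance on the tank: A dh/dt = −0.00971 √h.
∫ h^(−1/2) dh = −(0.00971/A) ∫ dt, giving 2√h = 2√h₀ − (0.00971/A) t.
t = 2A(√h₀ − √h)/0.00971 = 2·0.543·(√4.84 − √1.21)/0.00971
  = 1.0860 × (2.2000 − 1.1000) / 0.00971 = 123.03 s.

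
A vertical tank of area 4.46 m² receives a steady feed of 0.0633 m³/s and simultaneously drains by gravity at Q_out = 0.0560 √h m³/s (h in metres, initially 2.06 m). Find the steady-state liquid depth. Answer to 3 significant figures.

1.28 m

Level balance: A dh/dt = 0.0633 − 0.0560 √h. Setting dh/dt = 0:
Q_in = 0.0560 √h_ss ⇒ √h_ss = 0.0633/0.0560 = 1.1304.
h_ss = 1.1304² = 1.2777 m. (Since h₀ = 2.06 m > h_ss, the level will fall toward this value.)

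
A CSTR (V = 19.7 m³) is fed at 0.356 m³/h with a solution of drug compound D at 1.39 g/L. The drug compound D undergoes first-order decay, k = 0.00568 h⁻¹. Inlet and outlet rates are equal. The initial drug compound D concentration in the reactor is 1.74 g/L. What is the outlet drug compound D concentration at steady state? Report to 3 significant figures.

Species balance: V dC/dt = Q C_in − Q C − k V C.
Steady state (dC/dt = 0): C_ss = Q C_in/(Q + kV) = C_in/(1 + kV/Q).
C_ss = 0.356·1.39/(0.356 + 0.00568·19.7) = 0.49484/0.46790 = 1.0576 g/L.

1.06 g/L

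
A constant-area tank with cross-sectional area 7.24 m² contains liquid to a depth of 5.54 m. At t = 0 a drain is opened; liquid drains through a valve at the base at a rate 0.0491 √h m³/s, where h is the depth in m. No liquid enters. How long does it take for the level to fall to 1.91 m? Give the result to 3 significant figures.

With no inflow, A dh/dt = −0.0491 √h.
∫ h^(−1/2) dh = −(0.0491/A) ∫ dt, giving 2√h = 2√h₀ − (0.0491/A) t.
t = 2A(√h₀ − √h)/0.0491 = 2·7.24·(√5.54 − √1.91)/0.0491
  = 14.480 × (2.3537 − 1.3820) / 0.0491 = 286.56 s.

287 s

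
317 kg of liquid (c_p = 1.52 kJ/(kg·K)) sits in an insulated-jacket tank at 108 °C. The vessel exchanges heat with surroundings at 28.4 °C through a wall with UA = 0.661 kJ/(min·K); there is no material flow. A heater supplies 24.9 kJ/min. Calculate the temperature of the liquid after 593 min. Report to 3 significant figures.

84.7 °C

M c_p dT/dt = −UA(T − T_amb) + Q̇.
dT/dt = (T_ss − T)/τ with T_ss = T_amb + Q̇/UA = 28.4 + 24.9/0.661 = 66.070 °C, τ = M c_p/UA = 317·1.52/0.661 = 728.96 min.
Integrating: T(t) = T_ss + (T₀ − T_ss) e^(−t/τ).
T(593) = 66.070 + (41.930)·0.44331 = 84.658 °C.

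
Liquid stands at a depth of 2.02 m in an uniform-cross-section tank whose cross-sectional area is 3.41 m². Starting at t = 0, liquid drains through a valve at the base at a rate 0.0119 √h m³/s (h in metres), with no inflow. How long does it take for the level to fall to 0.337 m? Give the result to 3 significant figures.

A dh/dt = −Q_out = −0.0119 √h.
This is separable: 2 d(√h)/dt = −0.0119/A, so √h = √h₀ − (0.0119/(2A)) t.
t = 2A(√h₀ − √h)/0.0119 = 2·3.41·(√2.02 − √0.337)/0.0119
  = 6.8200 × (1.4213 − 0.58052) / 0.0119 = 481.84 s.

482 s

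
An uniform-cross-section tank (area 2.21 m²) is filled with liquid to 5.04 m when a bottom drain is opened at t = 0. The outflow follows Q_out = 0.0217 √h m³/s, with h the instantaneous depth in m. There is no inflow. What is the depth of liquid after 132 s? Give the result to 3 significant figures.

With no inflow, A dh/dt = −0.0217 √h.
Separate and integrate: 2(√h − √h₀) = −(0.0217/A) t.
√h = √5.04 − 0.0217·132/(2·2.21) = 2.2450 − 0.64805 = 1.5969.
h = 1.5969² = 2.5502 m.

2.55 m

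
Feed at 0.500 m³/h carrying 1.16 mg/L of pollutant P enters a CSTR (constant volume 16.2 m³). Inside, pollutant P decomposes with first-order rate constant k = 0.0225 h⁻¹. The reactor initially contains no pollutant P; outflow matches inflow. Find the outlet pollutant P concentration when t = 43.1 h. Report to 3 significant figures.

0.604 mg/L

Accumulation = in − out − consumed: V dC/dt = Q C_in − Q C − k V C.
dC/dt = (Q/V) C_in − (Q/V + k) C; effective rate a = Q/V + k = 0.030864 + 0.0225 = 0.053364 h⁻¹.
C_ss = Q C_in/(Q + kV) = 0.67091 mg/L; C(t) = C_ss + (C₀ − C_ss) e^(−a t).
C(43.1) = 0.67091 + (-0.67091)·e^(−0.053364·43.1) = 0.67091 + (-0.67091)·0.10026 = 0.60364 mg/L.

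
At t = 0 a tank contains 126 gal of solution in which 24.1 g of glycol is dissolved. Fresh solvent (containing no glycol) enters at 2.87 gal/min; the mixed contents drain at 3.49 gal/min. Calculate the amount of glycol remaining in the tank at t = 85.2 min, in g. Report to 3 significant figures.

Total volume: dV/dt = Q_in − Q_out = -0.62000 gal/min, so V(t) = 126 − 0.62000 t and V(85.2) = 73.176 gal.
No glycol enters, so dm/dt = −Q_out · (m/V).
dm/m = −Q_out dt/(V₀ − 0.62000 t); integrating gives ln(m/m₀) = −(Q_out/(Q_in−Q_out)) ln(V/V₀).
m = m₀ (V₀/V)^(Q_out/(Q_in−Q_out)) = 24.1 × (126/73.176)^(-5.6290) = 1.1312 g.

1.13 g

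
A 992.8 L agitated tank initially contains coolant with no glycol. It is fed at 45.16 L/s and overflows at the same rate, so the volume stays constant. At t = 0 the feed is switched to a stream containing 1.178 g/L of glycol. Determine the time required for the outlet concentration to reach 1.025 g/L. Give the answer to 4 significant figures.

Unsteady species balance (constant V, well mixed): V dC/dt = Q(C_in − C), so τ = V/Q = 21.9841 s.
C(t) = C_in + (C₀ − C_in) e^(−t/τ). Set C = 1.025 and solve for t:
e^(−t/τ) = (C − C_in)/(C₀ − C_in) = (1.025 − 1.178)/(0 − 1.178) = 0.129881
t = −τ ln(…) = 21.9841 × 2.04114 = 44.8724 s.

44.87 s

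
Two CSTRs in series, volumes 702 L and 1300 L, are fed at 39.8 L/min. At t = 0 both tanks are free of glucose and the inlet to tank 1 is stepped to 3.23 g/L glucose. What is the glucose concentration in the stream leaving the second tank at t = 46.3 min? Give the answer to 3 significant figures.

1.80 g/L

Time constants: τᵢ = Vᵢ/Q for each well-mixed tank.
τ₁ = 702/39.8 = 17.638 min; τ₂ = 1300/39.8 = 32.663 min.
Tank 1: C₁ = C_in(1 − e^(−t/τ₁)). Tank 2 (τ₁ ≠ τ₂): C₂ = C_in[1 − (τ₁ e^(−t/τ₁) − τ₂ e^(−t/τ₂))/(τ₁ − τ₂)].
At t = 46.3: e^(−t/τ₁) = 0.072441, e^(−t/τ₂) = 0.24232.
C₂ = 3.23·[1 − (17.638·0.072441 − 32.663·0.24232)/(-15.025)] = 3.23·0.55825 = 1.8032 g/L.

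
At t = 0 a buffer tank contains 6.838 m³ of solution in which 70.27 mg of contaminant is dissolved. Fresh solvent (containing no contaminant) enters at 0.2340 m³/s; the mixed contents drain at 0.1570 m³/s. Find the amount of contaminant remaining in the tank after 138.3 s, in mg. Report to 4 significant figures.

Let m(t) be the amount of contaminant. Volume: V(t) = V₀ + (Q_in − Q_out) t = 6.838 + 0.0770000 t; V(138.3) = 17.4871 m³.
Species balance (pure solvent in): dm/dt = −Q_out · m/V(t).
Separate: dm/m = −Q_out dt/V(t) ⇒ ln(m/m₀) = −(Q_out/(Q_in−Q_out)) ln(V/V₀).
m = m₀ (V₀/V)^(Q_out/(Q_in−Q_out)) = 70.27 × (6.838/17.4871)^(2.03896) = 10.3587 mg.

10.36 mg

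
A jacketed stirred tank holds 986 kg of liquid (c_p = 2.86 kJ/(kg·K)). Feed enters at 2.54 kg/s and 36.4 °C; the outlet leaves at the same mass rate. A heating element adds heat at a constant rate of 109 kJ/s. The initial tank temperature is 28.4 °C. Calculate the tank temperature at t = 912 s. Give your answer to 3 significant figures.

49.2 °C

First-law balance (no shaft work): M c_p dT/dt = ṁ c_p (T_in − T) + 109.
τ = M/ṁ = 388.19 s; T_ss = T_in + Q̇/(ṁ c_p) = 36.4 + 109/(2.54·2.86) = 51.405 °C.
Integrating: T(t) = T_ss + (T₀ − T_ss) e^(−t/τ).
T(912) = 51.405 + (-23.005)·e^(−912/388.19) = 51.405 + (-23.005)·0.095429 = 49.209 °C.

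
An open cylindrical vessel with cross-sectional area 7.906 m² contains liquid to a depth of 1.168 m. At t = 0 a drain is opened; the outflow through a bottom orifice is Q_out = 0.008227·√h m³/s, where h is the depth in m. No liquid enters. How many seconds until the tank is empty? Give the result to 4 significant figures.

2077 s

Unsteady balance on liquid volume: A dh/dt = −0.008227 √h.
Separate and integrate: 2(√h − √h₀) = −(0.008227/A) t.
Set h = 0: 2√h₀ = (0.008227/A) t_empty ⇒ t_empty = 2A√h₀/0.008227.
t_empty = 2·7.906·√1.168/0.008227 = 15.8120·1.08074/0.008227 = 2077.14 s.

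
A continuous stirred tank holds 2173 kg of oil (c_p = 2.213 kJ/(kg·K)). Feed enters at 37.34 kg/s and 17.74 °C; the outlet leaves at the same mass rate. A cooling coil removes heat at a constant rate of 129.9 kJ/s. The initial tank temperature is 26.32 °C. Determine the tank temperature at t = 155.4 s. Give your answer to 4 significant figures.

Energy balance: M c_p dT/dt = ṁ c_p (T_in − T) − 129.9.
τ = M/ṁ = 58.1950 s; T_ss = T_in − Q̇/(ṁ c_p) = 17.74 − 129.9/(37.34·2.213) = 16.1680 °C.
T approaches T_ss exponentially: T(t) = T_ss + (T₀ − T_ss) e^(−t/τ).
T(155.4) = 16.1680 + (10.1520)·e^(−155.4/58.1950) = 16.1680 + (10.1520)·0.0692291 = 16.8708 °C.

16.87 °C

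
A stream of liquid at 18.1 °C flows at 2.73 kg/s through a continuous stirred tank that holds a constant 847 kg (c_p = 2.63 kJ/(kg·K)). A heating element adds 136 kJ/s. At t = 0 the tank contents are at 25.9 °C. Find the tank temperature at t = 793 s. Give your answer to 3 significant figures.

M c_p dT/dt = ṁ c_p (T_in − T) + Q̇.
Rearrange: dT/dt = (T_ss − T)/τ with τ = M/ṁ = 310.26 s and T_ss = T_in + Q̇/(ṁ c_p) = 37.042 °C.
Integrating: T(t) = T_ss + (T₀ − T_ss) e^(−t/τ).
T(793) = 37.042 + (-11.142)·e^(−793/310.26) = 37.042 + (-11.142)·0.077618 = 36.177 °C.

36.2 °C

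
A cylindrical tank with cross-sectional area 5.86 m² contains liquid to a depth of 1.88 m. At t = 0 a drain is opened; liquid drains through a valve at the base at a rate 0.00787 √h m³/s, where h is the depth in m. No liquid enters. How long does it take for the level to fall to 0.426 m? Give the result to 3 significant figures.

1070 s

With no inflow, A dh/dt = −0.00787 √h.
This is separable: 2 d(√h)/dt = −0.00787/A, so √h = √h₀ − (0.00787/(2A)) t.
t = 2A(√h₀ − √h)/0.00787 = 2·5.86·(√1.88 − √0.426)/0.00787
  = 11.720 × (1.3711 − 0.65269) / 0.00787 = 1069.9 s.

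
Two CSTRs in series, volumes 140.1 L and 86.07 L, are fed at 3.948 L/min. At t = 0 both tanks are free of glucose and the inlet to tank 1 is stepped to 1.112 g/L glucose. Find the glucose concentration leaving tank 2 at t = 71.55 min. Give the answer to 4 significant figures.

0.7946 g/L

Species balance on tank i: dCᵢ/dt = (Cᵢ₋₁ − Cᵢ)/τᵢ with τᵢ = Vᵢ/Q.
τ₁ = 140.1/3.948 = 35.4863 min; τ₂ = 86.07/3.948 = 21.8009 min.
Tank 1: C₁ = C_in(1 − e^(−t/τ₁)). Tank 2 (τ₁ ≠ τ₂): C₂ = C_in[1 − (τ₁ e^(−t/τ₁) − τ₂ e^(−t/τ₂))/(τ₁ − τ₂)].
At t = 71.55: e^(−t/τ₁) = 0.133151, e^(−t/τ₂) = 0.0375541.
C₂ = 1.112·[1 − (35.4863·0.133151 − 21.8009·0.0375541)/(13.6854)] = 1.112·0.714562 = 0.794593 g/L.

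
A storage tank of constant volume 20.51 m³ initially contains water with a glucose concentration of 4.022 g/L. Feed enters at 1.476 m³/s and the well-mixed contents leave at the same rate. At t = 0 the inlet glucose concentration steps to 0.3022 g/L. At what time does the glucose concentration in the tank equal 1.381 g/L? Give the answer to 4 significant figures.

Accumulation = in − out for the solute gives V dC/dt = Q(C_in − C), so τ = V/Q = 13.8957 s.
C(t) = C_in + (C₀ − C_in) e^(−t/τ). Set C = 1.381 and solve for t:
e^(−t/τ) = (C − C_in)/(C₀ − C_in) = (1.381 − 0.3022)/(4.022 − 0.3022) = 0.290016
t = −τ ln(…) = 13.8957 × 1.23782 = 17.2003 s.

17.20 s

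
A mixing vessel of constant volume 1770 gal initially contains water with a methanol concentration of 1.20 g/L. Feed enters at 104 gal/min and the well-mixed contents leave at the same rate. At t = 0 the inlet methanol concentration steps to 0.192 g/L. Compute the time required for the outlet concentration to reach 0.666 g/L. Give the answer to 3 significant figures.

12.8 min

Transient balance on the dissolved component: V dC/dt = Q(C_in − C), so τ = V/Q = 17.019 min.
C(t) = C_in + (C₀ − C_in) e^(−t/τ). Set C = 0.666 and solve for t:
e^(−t/τ) = (C − C_in)/(C₀ − C_in) = (0.666 − 0.192)/(1.20 − 0.192) = 0.47024
t = −τ ln(…) = 17.019 × 0.75452 = 12.841 min.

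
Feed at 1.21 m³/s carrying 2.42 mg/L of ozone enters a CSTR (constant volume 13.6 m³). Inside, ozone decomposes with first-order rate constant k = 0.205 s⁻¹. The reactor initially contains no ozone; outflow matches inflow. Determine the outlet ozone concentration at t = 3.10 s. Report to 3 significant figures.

0.438 mg/L

Species balance: V dC/dt = Q C_in − Q C − k V C.
dC/dt = (Q/V) C_in − (Q/V + k) C; effective rate a = Q/V + k = 0.088971 + 0.205 = 0.29397 s⁻¹.
C_ss = Q C_in/(Q + kV) = 0.73242 mg/L; C(t) = C_ss + (C₀ − C_ss) e^(−a t).
C(3.10) = 0.73242 + (-0.73242)·e^(−0.29397·3.10) = 0.73242 + (-0.73242)·0.40200 = 0.43799 mg/L.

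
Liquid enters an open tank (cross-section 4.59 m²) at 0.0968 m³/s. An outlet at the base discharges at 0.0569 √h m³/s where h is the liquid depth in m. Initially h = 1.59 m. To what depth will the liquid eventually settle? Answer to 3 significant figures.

2.89 m

Unsteady balance on liquid volume: A dh/dt = Q_in − 0.0569 √h. At steady state dh/dt = 0:
Q_in = 0.0569 √h_ss ⇒ √h_ss = 0.0968/0.0569 = 1.7012.
h_ss = 1.7012² = 2.8942 m. (Since h₀ = 1.59 m < h_ss, the level will rise toward this value.)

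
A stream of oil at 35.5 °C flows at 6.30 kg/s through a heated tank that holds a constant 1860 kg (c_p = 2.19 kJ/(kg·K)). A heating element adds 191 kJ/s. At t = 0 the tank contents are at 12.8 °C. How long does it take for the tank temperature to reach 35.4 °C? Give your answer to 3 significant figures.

284 s

Energy balance: M c_p dT/dt = ṁ c_p (T_in − T) + 191.
τ = M/ṁ = 295.24 s; T_ss = T_in + Q̇/(ṁ c_p) = 49.344 °C.
T(t) = T_ss + (T₀ − T_ss) e^(−t/τ). Set T = 35.4:
e^(−t/τ) = (35.4 − 49.344)/(12.8 − 49.344) = 0.38156
t = −295.24 · ln(0.38156) = 284.46 s.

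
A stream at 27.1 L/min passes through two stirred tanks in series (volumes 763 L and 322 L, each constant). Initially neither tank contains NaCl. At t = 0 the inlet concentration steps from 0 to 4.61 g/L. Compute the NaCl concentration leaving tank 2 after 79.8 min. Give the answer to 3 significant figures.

Time constants: τᵢ = Vᵢ/Q for each well-mixed tank.
τ₁ = 763/27.1 = 28.155 min; τ₂ = 322/27.1 = 11.882 min.
Tank 1: C₁ = C_in(1 − e^(−t/τ₁)). Tank 2 (τ₁ ≠ τ₂): C₂ = C_in[1 − (τ₁ e^(−t/τ₁) − τ₂ e^(−t/τ₂))/(τ₁ − τ₂)].
At t = 79.8: e^(−t/τ₁) = 0.058759, e^(−t/τ₂) = 0.0012113.
C₂ = 4.61·[1 − (28.155·0.058759 − 11.882·0.0012113)/(16.273)] = 4.61·0.89922 = 4.1454 g/L.

4.15 g/L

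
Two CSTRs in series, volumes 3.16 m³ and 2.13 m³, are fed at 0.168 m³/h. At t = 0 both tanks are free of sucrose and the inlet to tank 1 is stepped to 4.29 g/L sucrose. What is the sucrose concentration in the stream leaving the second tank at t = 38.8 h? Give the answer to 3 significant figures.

Time constants: τᵢ = Vᵢ/Q for each well-mixed tank.
τ₁ = 3.16/0.168 = 18.810 h; τ₂ = 2.13/0.168 = 12.679 h.
Solving the cascade with C₁(0)=C₂(0)=0 gives C₂(t) = C_in[1 − (τ₁ e^(−t/τ₁) − τ₂ e^(−t/τ₂))/(τ₁ − τ₂)].
At t = 38.8: e^(−t/τ₁) = 0.12710, e^(−t/τ₂) = 0.046874.
C₂ = 4.29·[1 − (18.810·0.12710 − 12.679·0.046874)/(6.1310)] = 4.29·0.70700 = 3.0330 g/L.

3.03 g/L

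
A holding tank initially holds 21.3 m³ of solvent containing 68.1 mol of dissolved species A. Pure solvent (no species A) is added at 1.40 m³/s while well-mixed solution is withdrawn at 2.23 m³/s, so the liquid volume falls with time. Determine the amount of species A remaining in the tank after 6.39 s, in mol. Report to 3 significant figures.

Let m(t) be the amount of species A. Volume: V(t) = V₀ + (Q_in − Q_out) t = 21.3 − 0.83000 t; V(6.39) = 15.996 m³.
Solute balance: dm/dt = 0 − Q_out C = −Q_out m/V(t).
dm/m = −Q_out dt/(V₀ − 0.83000 t); integrating gives ln(m/m₀) = −(Q_out/(Q_in−Q_out)) ln(V/V₀).
m = m₀ (V₀/V)^(Q_out/(Q_in−Q_out)) = 68.1 × (21.3/15.996)^(-2.6867) = 31.552 mol.

31.6 mol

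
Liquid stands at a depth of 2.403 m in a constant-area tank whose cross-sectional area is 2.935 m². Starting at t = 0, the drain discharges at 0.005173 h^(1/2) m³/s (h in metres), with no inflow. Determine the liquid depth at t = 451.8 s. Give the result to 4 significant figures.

1.327 m

Unsteady balance on liquid volume: A dh/dt = −0.005173 √h.
This is separable: 2 d(√h)/dt = −0.005173/A, so √h = √h₀ − (0.005173/(2A)) t.
√h = √2.403 − 0.005173·451.8/(2·2.935) = 1.55016 − 0.398154 = 1.15201.
h = 1.15201² = 1.32712 m.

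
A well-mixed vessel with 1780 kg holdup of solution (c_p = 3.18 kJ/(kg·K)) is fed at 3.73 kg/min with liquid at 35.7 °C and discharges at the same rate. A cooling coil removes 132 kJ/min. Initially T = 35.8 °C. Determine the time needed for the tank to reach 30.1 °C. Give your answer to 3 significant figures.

M c_p dT/dt = ṁ c_p (T_in − T) − Q̇.
τ = M/ṁ = 477.21 min; T_ss = T_in − Q̇/(ṁ c_p) = 24.571 °C.
T(t) = T_ss + (T₀ − T_ss) e^(−t/τ). Set T = 30.1:
e^(−t/τ) = (30.1 − 24.571)/(35.8 − 24.571) = 0.49236
t = −477.21 · ln(0.49236) = 338.12 min.

338 min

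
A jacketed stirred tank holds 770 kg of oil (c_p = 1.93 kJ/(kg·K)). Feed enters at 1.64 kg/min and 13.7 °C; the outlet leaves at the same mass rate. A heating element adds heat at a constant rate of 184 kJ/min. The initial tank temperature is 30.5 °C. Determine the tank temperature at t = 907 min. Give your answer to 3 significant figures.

Heat balance on the well-mixed liquid: M c_p dT/dt = ṁ c_p (T_in − T) + 184.
Rearrange: dT/dt = (T_ss − T)/τ with τ = M/ṁ = 469.51 min and T_ss = T_in + Q̇/(ṁ c_p) = 71.832 °C.
This is linear first-order; T(t) = T_ss + (T₀ − T_ss) e^(−t/τ).
T(907) = 71.832 + (-41.332)·e^(−907/469.51) = 71.832 + (-41.332)·0.14489 = 65.844 °C.

65.8 °C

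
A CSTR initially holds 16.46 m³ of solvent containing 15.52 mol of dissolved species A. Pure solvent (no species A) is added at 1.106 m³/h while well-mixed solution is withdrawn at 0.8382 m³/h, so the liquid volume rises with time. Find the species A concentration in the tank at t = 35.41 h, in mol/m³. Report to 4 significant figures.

Total volume: dV/dt = Q_in − Q_out = 0.267800 m³/h, so V(t) = 16.46 + 0.267800 t and V(35.41) = 25.9428 m³.
No species A enters, so dm/dt = −Q_out · (m/V).
Separate: dm/m = −Q_out dt/V(t) ⇒ ln(m/m₀) = −(Q_out/(Q_in−Q_out)) ln(V/V₀).
m = m₀ (V₀/V)^(Q_out/(Q_in−Q_out)) = 15.52 × (16.46/25.9428)^(3.12995) = 3.73641 mol.
C = m/V = 3.73641/25.9428 = 0.144025 mol/m³.

0.1440 mol/m³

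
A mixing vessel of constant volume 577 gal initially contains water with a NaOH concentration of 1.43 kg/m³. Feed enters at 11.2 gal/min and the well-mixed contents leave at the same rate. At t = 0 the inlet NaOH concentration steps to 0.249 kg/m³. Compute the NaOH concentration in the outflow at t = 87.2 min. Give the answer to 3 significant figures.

0.466 kg/m³

Unsteady species balance (constant V, well mixed): V dC/dt = Q(C_in − C).
Rewrite as dC/dt + C/τ = C_in/τ, τ = V/Q = 51.518 min.
This is linear first-order; C(t) = C_in + (C₀ − C_in) e^(−t/τ).
C(87.2) = 0.249 + (1.43 − 0.249)·e^(−87.2/51.518) = 0.249 + (1.1810)·0.18404 = 0.46635 kg/m³.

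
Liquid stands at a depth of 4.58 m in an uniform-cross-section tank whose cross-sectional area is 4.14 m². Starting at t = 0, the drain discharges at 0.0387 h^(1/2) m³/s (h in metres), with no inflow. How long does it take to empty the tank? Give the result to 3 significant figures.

A dh/dt = −Q_out = −0.0387 √h.
Separate and integrate: 2(√h − √h₀) = −(0.0387/A) t.
Tank is empty when √h = 0: t_empty = 2A√h₀/0.0387.
t_empty = 2·4.14·√4.58/0.0387 = 8.2800·2.1401/0.0387 = 457.88 s.

458 s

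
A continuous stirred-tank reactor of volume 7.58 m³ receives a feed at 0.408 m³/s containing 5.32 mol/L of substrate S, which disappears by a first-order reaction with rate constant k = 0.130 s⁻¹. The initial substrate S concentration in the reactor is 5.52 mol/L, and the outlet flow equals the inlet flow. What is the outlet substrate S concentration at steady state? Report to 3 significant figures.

Species balance: V dC/dt = Q C_in − Q C − k V C.
Steady state (dC/dt = 0): C_ss = Q C_in/(Q + kV) = C_in/(1 + kV/Q).
C_ss = 0.408·5.32/(0.408 + 0.130·7.58) = 2.1706/1.3934 = 1.5577 mol/L.

1.56 mol/L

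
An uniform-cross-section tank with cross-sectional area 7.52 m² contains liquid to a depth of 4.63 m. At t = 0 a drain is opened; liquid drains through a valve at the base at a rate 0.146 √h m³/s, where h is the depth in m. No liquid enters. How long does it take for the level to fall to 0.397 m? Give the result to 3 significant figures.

157 s

Volume balance on the tank: A dh/dt = −0.146 √h.
This is separable: 2 d(√h)/dt = −0.146/A, so √h = √h₀ − (0.146/(2A)) t.
t = 2A(√h₀ − √h)/0.146 = 2·7.52·(√4.63 − √0.397)/0.146
  = 15.040 × (2.1517 − 0.63008) / 0.146 = 156.75 s.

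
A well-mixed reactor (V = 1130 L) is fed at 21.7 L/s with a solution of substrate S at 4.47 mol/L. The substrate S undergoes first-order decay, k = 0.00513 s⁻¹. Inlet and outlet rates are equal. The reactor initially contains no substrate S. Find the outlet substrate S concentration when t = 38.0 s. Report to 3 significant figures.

2.13 mol/L

Accumulation = in − out − consumed: V dC/dt = Q C_in − Q C − k V C.
dC/dt = (Q/V) C_in − (Q/V + k) C; effective rate a = Q/V + k = 0.019204 + 0.00513 = 0.024334 s⁻¹.
C_ss = Q C_in/(Q + kV) = 3.5276 mol/L; C(t) = C_ss + (C₀ − C_ss) e^(−a t).
C(38.0) = 3.5276 + (-3.5276)·e^(−0.024334·38.0) = 3.5276 + (-3.5276)·0.39666 = 2.1284 mol/L.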